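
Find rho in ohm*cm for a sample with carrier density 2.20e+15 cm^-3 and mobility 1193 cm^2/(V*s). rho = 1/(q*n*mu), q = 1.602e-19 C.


Step 1: sigma = q * n * mu = 1.602e-19 * 2.20e+15 * 1193 = 4.20461e-01 S/cm
Step 2: rho = 1 / sigma = 1 / 4.20461e-01 = 2.378 ohm*cm

2.378


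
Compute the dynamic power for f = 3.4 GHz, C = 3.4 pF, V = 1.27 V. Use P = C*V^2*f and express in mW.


Step 1: V^2 = 1.27^2 = 1.6129 V^2
Step 2: P = C*V^2*f = 3.4e-12 F * 1.6129 * 3.4e9 Hz
Step 3: P = 1.8645124e-02 W
Step 4: P = 18.645 mW

18.645


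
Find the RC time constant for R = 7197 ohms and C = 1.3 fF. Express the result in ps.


Step 1: tau = R * C
Step 2: tau = 7197 * 1.3 fF = 7197 * 1.3e-15 F
Step 3: tau = 9.3561e-12 s = 9.3561 ps

9.3561


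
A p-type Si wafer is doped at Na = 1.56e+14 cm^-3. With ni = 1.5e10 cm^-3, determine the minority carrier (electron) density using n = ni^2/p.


Step 1: Majority hole concentration p ≈ Na = 1.56e+14 cm^-3
Step 2: n = ni^2 / Na = (1.5e10)^2 / 1.56e+14
Step 3: n = 1.44e+06 cm^-3

1.44e+06


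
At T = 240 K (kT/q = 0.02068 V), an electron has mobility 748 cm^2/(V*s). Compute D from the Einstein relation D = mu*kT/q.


Step 1: D = mu * (kT/q)
Step 2: D = 748 * 0.02068
Step 3: D = 15.47 cm^2/s

15.47


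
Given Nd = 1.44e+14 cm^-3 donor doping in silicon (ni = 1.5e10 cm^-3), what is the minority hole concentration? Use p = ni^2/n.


Step 1: Since Nd >> ni, n ≈ Nd = 1.44e+14 cm^-3
Step 2: p = ni^2 / n = (1.5e10)^2 / 1.44e+14
Step 3: p = 2.25e20 / 1.44e+14 = 1.56e+06 cm^-3

1.56e+06


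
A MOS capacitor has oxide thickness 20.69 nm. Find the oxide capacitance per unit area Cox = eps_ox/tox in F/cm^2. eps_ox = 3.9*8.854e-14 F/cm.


Step 1: eps_ox = 3.9 * 8.854e-14 = 3.45306e-13 F/cm
Step 2: tox in cm = 20.69 nm * 1e-7 = 2.0690e-06 cm
Step 3: Cox = 3.45306e-13 / 2.0690e-06 = 1.67e-07 F/cm^2

1.67e-07


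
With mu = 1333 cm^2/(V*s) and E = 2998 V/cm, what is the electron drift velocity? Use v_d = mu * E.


Step 1: v_d = mu * E
Step 2: v_d = 1333 * 2998 = 3996334
Step 3: v_d = 4.00e+06 cm/s

4.00e+06


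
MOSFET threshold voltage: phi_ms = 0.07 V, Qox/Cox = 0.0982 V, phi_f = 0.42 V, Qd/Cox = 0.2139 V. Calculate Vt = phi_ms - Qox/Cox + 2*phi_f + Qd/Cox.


Step 1: Vt = phi_ms - Qox/Cox + 2*phi_f + Qd/Cox
Step 2: Vt = 0.07 - 0.0982 + 2*0.42 + 0.2139
Step 3: Vt = 0.07 - 0.0982 + 0.84 + 0.2139
Step 4: Vt = 1.0257 V

1.0257


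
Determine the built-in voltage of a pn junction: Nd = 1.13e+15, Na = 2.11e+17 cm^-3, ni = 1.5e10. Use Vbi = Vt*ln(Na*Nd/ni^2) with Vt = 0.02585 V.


Step 1: Compute Na*Nd/ni^2 = 2.11e+17 * 1.13e+15 / (1.5e10)^2 = 1.0597e+12
Step 2: ln(1.0597e+12) = 27.6890
Step 3: Vbi = 0.02585 * 27.6890 = 0.716 V

0.716


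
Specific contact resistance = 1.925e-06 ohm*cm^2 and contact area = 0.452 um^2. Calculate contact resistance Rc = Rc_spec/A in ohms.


Step 1: Convert area to cm^2: 0.452 um^2 = 4.5200e-09 cm^2
Step 2: Rc = Rc_spec / A = 1.925e-06 / 4.5200e-09
Step 3: Rc = 4.26e+02 ohms

4.26e+02


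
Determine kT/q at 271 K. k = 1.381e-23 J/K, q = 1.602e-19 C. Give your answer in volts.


Step 1: kT = 1.381e-23 * 271 = 3.74251e-21 J
Step 2: Vt = kT/q = 3.74251e-21 / 1.602e-19
Step 3: Vt = 0.02336 V

0.02336


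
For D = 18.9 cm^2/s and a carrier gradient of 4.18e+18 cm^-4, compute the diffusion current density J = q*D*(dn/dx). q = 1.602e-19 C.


Step 1: J = q * D * (dn/dx)
Step 2: J = 1.602e-19 * 18.9 * 4.18e+18
Step 3: J = 1.27e+01 A/cm^2

1.27e+01


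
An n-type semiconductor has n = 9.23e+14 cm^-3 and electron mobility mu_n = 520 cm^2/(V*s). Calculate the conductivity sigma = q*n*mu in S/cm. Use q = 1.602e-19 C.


Step 1: sigma = q * n * mu
Step 2: sigma = 1.602e-19 * 9.23e+14 * 520
Step 3: sigma = 7.689e-02 S/cm

7.689e-02


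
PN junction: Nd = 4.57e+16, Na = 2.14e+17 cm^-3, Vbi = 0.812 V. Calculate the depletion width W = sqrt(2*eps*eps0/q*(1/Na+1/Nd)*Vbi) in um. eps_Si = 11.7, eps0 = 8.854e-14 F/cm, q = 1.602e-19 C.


Step 1: 1/Na + 1/Nd = 1/2.14e+17 + 1/4.57e+16 = 2.65547e-17
Step 2: 2*eps*eps0/q = 2*11.7*8.854e-14/1.602e-19 = 1.293281e+07
Step 3: W^2 = 1.293281e+07 * 2.65547e-17 * 0.812 = 2.78863e-10
Step 4: W = sqrt(2.78863e-10) = 1.670e-05 cm = 0.167 um

0.167


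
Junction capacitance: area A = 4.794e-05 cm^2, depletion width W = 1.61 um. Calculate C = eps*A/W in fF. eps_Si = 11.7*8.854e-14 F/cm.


Step 1: eps_Si = 11.7 * 8.854e-14 = 1.035918e-12 F/cm
Step 2: W in cm = 1.61 * 1e-4 = 1.61e-04 cm
Step 3: C = 1.035918e-12 * 4.794e-05 / 1.61e-04 = 3.084591e-13 F
Step 4: C = 308.46 fF

308.46


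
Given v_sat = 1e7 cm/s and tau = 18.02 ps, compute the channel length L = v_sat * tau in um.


Step 1: tau in seconds = 18.02 ps * 1e-12 = 1.8020e-11 s
Step 2: L = v_sat * tau = 1e7 * 1.8020e-11 = 1.8020e-04 cm
Step 3: L in um = 1.8020e-04 * 1e4 = 1.802 um

1.802


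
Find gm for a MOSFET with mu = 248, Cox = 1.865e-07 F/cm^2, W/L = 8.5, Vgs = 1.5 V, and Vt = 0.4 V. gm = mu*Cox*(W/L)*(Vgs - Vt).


Step 1: Vov = Vgs - Vt = 1.5 - 0.4 = 1.1 V
Step 2: gm = mu * Cox * (W/L) * Vov
Step 3: gm = 248 * 1.865e-07 * 8.5 * 1.1 = 4.32e-04 S

4.32e-04


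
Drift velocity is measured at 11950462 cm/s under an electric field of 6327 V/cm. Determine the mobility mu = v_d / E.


Step 1: mu = v_d / E
Step 2: mu = 11950462 / 6327
Step 3: mu = 1888.8 cm^2/(V*s)

1888.8


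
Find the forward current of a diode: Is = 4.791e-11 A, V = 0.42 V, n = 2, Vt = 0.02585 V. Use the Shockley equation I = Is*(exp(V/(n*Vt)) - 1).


Step 1: V/(n*Vt) = 0.42/(2*0.02585) = 8.1238
Step 2: exp(8.1238) = 3.3738e+03
Step 3: I = 4.791e-11 * (3.3738e+03 - 1) = 1.62e-07 A

1.62e-07


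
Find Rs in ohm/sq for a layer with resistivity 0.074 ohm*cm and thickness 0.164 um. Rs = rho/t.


Step 1: Convert thickness to cm: t = 0.164 um = 1.6400e-05 cm
Step 2: Rs = rho / t = 0.074 / 1.6400e-05
Step 3: Rs = 4512.2 ohm/sq

4512.2


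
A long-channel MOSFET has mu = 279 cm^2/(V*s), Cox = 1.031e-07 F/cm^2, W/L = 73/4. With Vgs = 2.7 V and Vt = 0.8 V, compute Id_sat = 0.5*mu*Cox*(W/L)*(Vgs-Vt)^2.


Step 1: Overdrive voltage Vov = Vgs - Vt = 2.7 - 0.8 = 1.9 V
Step 2: W/L = 73/4 = 18.25
Step 3: Id = 0.5 * 279 * 1.031e-07 * 18.25 * 1.9^2
Step 4: Id = 9.48e-04 A

9.48e-04


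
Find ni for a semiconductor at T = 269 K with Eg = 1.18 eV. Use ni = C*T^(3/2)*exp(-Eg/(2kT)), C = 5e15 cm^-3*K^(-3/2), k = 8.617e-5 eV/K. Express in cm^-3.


Step 1: Compute kT = 8.617e-5 * 269 = 0.02317973 eV
Step 2: Exponent = -Eg/(2kT) = -1.18/(2*0.02317973) = -25.45327
Step 3: T^(3/2) = 269^1.5 = 4411.93
Step 4: ni = 5e15 * 4411.93 * exp(-25.45327) = 1.95e+08 cm^-3

1.95e+08


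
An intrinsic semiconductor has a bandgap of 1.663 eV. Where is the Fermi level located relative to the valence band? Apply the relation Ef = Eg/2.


Step 1: For an intrinsic semiconductor, the Fermi level sits at midgap.
Step 2: Ef = Eg / 2 = 1.663 / 2 = 0.8315 eV

0.8315


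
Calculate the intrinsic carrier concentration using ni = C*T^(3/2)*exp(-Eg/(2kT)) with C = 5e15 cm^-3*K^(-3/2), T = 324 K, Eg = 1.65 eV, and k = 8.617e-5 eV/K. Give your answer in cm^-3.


Step 1: Compute kT = 8.617e-5 * 324 = 0.02791908 eV
Step 2: Exponent = -Eg/(2kT) = -1.65/(2*0.02791908) = -29.54968
Step 3: T^(3/2) = 324^1.5 = 5832.00
Step 4: ni = 5e15 * 5832.00 * exp(-29.54968) = 4.28e+06 cm^-3

4.28e+06


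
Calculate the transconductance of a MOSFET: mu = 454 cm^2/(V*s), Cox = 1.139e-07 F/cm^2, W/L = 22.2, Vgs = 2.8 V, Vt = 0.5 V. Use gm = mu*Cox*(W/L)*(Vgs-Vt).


Step 1: Vov = Vgs - Vt = 2.8 - 0.5 = 2.3 V
Step 2: gm = mu * Cox * (W/L) * Vov
Step 3: gm = 454 * 1.139e-07 * 22.2 * 2.3 = 2.64e-03 S

2.64e-03


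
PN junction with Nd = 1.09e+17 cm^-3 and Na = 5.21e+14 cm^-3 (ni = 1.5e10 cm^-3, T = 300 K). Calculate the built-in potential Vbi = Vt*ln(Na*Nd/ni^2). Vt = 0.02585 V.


Step 1: Compute Na*Nd/ni^2 = 5.21e+14 * 1.09e+17 / (1.5e10)^2 = 2.5240e+11
Step 2: ln(2.5240e+11) = 26.2543
Step 3: Vbi = 0.02585 * 26.2543 = 0.679 V

0.679


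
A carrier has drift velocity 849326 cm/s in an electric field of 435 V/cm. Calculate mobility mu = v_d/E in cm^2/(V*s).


Step 1: mu = v_d / E
Step 2: mu = 849326 / 435
Step 3: mu = 1952.47 cm^2/(V*s)

1952.47


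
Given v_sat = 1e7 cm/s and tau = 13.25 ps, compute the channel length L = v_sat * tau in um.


Step 1: tau in seconds = 13.25 ps * 1e-12 = 1.3250e-11 s
Step 2: L = v_sat * tau = 1e7 * 1.3250e-11 = 1.3250e-04 cm
Step 3: L in um = 1.3250e-04 * 1e4 = 1.325 um

1.325


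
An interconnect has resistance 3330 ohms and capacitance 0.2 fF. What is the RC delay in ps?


Step 1: tau = R * C
Step 2: tau = 3330 * 0.2 fF = 3330 * 2.0e-16 F
Step 3: tau = 6.66e-13 s = 0.666 ps

0.666


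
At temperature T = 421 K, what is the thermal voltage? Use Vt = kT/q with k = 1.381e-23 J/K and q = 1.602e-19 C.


Step 1: kT = 1.381e-23 * 421 = 5.81401e-21 J
Step 2: Vt = kT/q = 5.81401e-21 / 1.602e-19
Step 3: Vt = 0.03629 V

0.03629


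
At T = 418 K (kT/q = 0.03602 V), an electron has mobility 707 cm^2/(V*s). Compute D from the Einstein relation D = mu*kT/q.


Step 1: D = mu * (kT/q)
Step 2: D = 707 * 0.03602
Step 3: D = 25.47 cm^2/s

25.47


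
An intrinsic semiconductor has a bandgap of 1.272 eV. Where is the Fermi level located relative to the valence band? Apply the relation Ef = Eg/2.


Step 1: For an intrinsic semiconductor, the Fermi level sits at midgap.
Step 2: Ef = Eg / 2 = 1.272 / 2 = 0.636 eV

0.636


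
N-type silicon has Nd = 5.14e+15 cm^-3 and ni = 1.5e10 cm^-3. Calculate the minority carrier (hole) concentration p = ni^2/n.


Step 1: Since Nd >> ni, n ≈ Nd = 5.14e+15 cm^-3
Step 2: p = ni^2 / n = (1.5e10)^2 / 5.14e+15
Step 3: p = 2.25e20 / 5.14e+15 = 4.38e+04 cm^-3

4.38e+04


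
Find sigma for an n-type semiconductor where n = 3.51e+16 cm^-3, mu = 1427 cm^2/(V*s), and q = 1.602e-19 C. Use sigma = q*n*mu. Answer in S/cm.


Step 1: sigma = q * n * mu
Step 2: sigma = 1.602e-19 * 3.51e+16 * 1427
Step 3: sigma = 8.024e+00 S/cm

8.024e+00


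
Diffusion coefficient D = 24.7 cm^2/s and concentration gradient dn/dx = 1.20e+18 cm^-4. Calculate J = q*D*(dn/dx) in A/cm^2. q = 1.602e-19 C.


Step 1: J = q * D * (dn/dx)
Step 2: J = 1.602e-19 * 24.7 * 1.20e+18
Step 3: J = 4.75e+00 A/cm^2

4.75e+00


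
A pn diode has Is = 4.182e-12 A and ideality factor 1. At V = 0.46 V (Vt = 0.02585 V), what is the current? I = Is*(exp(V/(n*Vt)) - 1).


Step 1: V/(n*Vt) = 0.46/(1*0.02585) = 17.7950
Step 2: exp(17.7950) = 5.3490e+07
Step 3: I = 4.182e-12 * (5.3490e+07 - 1) = 2.24e-04 A

2.24e-04


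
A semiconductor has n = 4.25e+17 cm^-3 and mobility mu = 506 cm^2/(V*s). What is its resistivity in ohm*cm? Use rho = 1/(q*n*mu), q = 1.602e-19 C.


Step 1: sigma = q * n * mu = 1.602e-19 * 4.25e+17 * 506 = 3.44510e+01 S/cm
Step 2: rho = 1 / sigma = 1 / 3.44510e+01 = 0.02903 ohm*cm

0.02903


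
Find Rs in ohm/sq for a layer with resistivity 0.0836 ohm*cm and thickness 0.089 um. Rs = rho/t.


Step 1: Convert thickness to cm: t = 0.089 um = 8.9000e-06 cm
Step 2: Rs = rho / t = 0.0836 / 8.9000e-06
Step 3: Rs = 9393.3 ohm/sq

9393.3


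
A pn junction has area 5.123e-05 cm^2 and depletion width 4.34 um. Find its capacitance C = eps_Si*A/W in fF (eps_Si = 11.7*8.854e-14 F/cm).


Step 1: eps_Si = 11.7 * 8.854e-14 = 1.035918e-12 F/cm
Step 2: W in cm = 4.34 * 1e-4 = 4.34e-04 cm
Step 3: C = 1.035918e-12 * 5.123e-05 / 4.34e-04 = 1.222813e-13 F
Step 4: C = 122.28 fF

122.28


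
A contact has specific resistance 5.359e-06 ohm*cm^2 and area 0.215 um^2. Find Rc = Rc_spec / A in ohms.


Step 1: Convert area to cm^2: 0.215 um^2 = 2.1500e-09 cm^2
Step 2: Rc = Rc_spec / A = 5.359e-06 / 2.1500e-09
Step 3: Rc = 2.49e+03 ohms

2.49e+03


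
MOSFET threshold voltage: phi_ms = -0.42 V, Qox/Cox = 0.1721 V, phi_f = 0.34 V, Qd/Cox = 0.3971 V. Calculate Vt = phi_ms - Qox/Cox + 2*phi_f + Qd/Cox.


Step 1: Vt = phi_ms - Qox/Cox + 2*phi_f + Qd/Cox
Step 2: Vt = -0.42 - 0.1721 + 2*0.34 + 0.3971
Step 3: Vt = -0.42 - 0.1721 + 0.68 + 0.3971
Step 4: Vt = 0.485 V

0.485


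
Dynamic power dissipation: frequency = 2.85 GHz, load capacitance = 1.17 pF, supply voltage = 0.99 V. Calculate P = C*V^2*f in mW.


Step 1: V^2 = 0.99^2 = 0.9801 V^2
Step 2: P = C*V^2*f = 1.17e-12 F * 0.9801 * 2.85e9 Hz
Step 3: P = 3.26814345e-03 W
Step 4: P = 3.268 mW

3.268


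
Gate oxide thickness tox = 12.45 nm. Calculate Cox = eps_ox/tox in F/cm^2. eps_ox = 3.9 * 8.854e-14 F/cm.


Step 1: eps_ox = 3.9 * 8.854e-14 = 3.45306e-13 F/cm
Step 2: tox in cm = 12.45 nm * 1e-7 = 1.2450e-06 cm
Step 3: Cox = 3.45306e-13 / 1.2450e-06 = 2.77e-07 F/cm^2

2.77e-07


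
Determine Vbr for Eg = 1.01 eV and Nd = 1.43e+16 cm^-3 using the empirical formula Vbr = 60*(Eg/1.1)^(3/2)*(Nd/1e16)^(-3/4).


Step 1: Eg/1.1 = 1.01/1.1 = 0.918182
Step 2: (Eg/1.1)^1.5 = 0.918182^1.5 = 0.879819
Step 3: (Nd/1e16)^(-0.75) = (1.43)^(-0.75) = 0.764712
Step 4: Vbr = 60 * 0.879819 * 0.764712 = 40.4 V

40.4


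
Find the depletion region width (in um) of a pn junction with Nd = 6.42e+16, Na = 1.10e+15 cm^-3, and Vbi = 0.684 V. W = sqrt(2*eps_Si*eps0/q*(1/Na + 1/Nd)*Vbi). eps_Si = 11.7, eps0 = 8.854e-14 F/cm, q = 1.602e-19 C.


Step 1: 1/Na + 1/Nd = 1/1.10e+15 + 1/6.42e+16 = 9.24667e-16
Step 2: 2*eps*eps0/q = 2*11.7*8.854e-14/1.602e-19 = 1.293281e+07
Step 3: W^2 = 1.293281e+07 * 9.24667e-16 * 0.684 = 8.17964e-09
Step 4: W = sqrt(8.17964e-09) = 9.044e-05 cm = 0.9044 um

0.9044


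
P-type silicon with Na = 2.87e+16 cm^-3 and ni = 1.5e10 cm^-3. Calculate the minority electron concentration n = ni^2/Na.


Step 1: Majority hole concentration p ≈ Na = 2.87e+16 cm^-3
Step 2: n = ni^2 / Na = (1.5e10)^2 / 2.87e+16
Step 3: n = 7.84e+03 cm^-3

7.84e+03


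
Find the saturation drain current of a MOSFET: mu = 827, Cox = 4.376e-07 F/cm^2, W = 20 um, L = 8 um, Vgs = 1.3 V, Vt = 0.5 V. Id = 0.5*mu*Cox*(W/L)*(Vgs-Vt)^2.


Step 1: Overdrive voltage Vov = Vgs - Vt = 1.3 - 0.5 = 0.8 V
Step 2: W/L = 20/8 = 2.5
Step 3: Id = 0.5 * 827 * 4.376e-07 * 2.5 * 0.8^2
Step 4: Id = 2.90e-04 A

2.90e-04


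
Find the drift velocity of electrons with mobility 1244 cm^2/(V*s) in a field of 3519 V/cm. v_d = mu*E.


Step 1: v_d = mu * E
Step 2: v_d = 1244 * 3519 = 4377636
Step 3: v_d = 4.38e+06 cm/s

4.38e+06


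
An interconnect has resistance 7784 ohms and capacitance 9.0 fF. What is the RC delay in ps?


Step 1: tau = R * C
Step 2: tau = 7784 * 9.0 fF = 7784 * 9.0e-15 F
Step 3: tau = 7.0056e-11 s = 70.056 ps

70.056


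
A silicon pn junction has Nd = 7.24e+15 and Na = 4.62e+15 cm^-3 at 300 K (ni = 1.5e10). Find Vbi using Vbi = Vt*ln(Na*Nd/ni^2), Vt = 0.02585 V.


Step 1: Compute Na*Nd/ni^2 = 4.62e+15 * 7.24e+15 / (1.5e10)^2 = 1.4866e+11
Step 2: ln(1.4866e+11) = 25.7249
Step 3: Vbi = 0.02585 * 25.7249 = 0.665 V

0.665


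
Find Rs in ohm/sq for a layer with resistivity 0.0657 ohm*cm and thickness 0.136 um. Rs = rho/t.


Step 1: Convert thickness to cm: t = 0.136 um = 1.3600e-05 cm
Step 2: Rs = rho / t = 0.0657 / 1.3600e-05
Step 3: Rs = 4830.9 ohm/sq

4830.9


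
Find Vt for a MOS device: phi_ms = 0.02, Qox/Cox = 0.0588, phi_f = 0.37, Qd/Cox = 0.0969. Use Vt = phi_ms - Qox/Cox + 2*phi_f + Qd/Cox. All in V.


Step 1: Vt = phi_ms - Qox/Cox + 2*phi_f + Qd/Cox
Step 2: Vt = 0.02 - 0.0588 + 2*0.37 + 0.0969
Step 3: Vt = 0.02 - 0.0588 + 0.74 + 0.0969
Step 4: Vt = 0.7981 V

0.7981


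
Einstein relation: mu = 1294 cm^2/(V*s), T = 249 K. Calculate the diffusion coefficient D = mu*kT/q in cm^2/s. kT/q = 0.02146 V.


Step 1: D = mu * (kT/q)
Step 2: D = 1294 * 0.02146
Step 3: D = 27.77 cm^2/s

27.77


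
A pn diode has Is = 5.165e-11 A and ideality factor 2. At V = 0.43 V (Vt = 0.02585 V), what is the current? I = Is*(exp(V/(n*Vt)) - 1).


Step 1: V/(n*Vt) = 0.43/(2*0.02585) = 8.3172
Step 2: exp(8.3172) = 4.0937e+03
Step 3: I = 5.165e-11 * (4.0937e+03 - 1) = 2.11e-07 A

2.11e-07


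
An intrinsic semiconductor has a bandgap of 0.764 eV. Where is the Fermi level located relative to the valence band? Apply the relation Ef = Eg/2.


Step 1: For an intrinsic semiconductor, the Fermi level sits at midgap.
Step 2: Ef = Eg / 2 = 0.764 / 2 = 0.382 eV

0.382


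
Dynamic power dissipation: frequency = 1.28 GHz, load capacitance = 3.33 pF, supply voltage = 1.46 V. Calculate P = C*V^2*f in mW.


Step 1: V^2 = 1.46^2 = 2.1316 V^2
Step 2: P = C*V^2*f = 3.33e-12 F * 2.1316 * 1.28e9 Hz
Step 3: P = 9.08573184e-03 W
Step 4: P = 9.086 mW

9.086


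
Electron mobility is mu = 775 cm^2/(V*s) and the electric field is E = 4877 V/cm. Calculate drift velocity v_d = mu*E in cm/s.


Step 1: v_d = mu * E
Step 2: v_d = 775 * 4877 = 3779675
Step 3: v_d = 3.78e+06 cm/s

3.78e+06


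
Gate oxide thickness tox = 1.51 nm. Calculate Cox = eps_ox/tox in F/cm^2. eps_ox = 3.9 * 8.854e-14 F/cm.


Step 1: eps_ox = 3.9 * 8.854e-14 = 3.45306e-13 F/cm
Step 2: tox in cm = 1.51 nm * 1e-7 = 1.5100e-07 cm
Step 3: Cox = 3.45306e-13 / 1.5100e-07 = 2.29e-06 F/cm^2

2.29e-06


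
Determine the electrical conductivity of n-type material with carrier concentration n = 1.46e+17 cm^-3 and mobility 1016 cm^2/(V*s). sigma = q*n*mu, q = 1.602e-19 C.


Step 1: sigma = q * n * mu
Step 2: sigma = 1.602e-19 * 1.46e+17 * 1016
Step 3: sigma = 2.376e+01 S/cm

2.376e+01


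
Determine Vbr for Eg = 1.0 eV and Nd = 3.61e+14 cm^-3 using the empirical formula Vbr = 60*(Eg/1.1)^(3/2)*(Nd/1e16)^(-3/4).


Step 1: Eg/1.1 = 1.0/1.1 = 0.909091
Step 2: (Eg/1.1)^1.5 = 0.909091^1.5 = 0.866784
Step 3: (Nd/1e16)^(-0.75) = (0.0361)^(-0.75) = 12.074512
Step 4: Vbr = 60 * 0.866784 * 12.074512 = 628.0 V

628.0


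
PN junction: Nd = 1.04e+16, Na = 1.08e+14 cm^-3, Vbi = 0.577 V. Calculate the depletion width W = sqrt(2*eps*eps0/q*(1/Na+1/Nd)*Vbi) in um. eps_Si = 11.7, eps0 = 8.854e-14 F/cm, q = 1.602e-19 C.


Step 1: 1/Na + 1/Nd = 1/1.08e+14 + 1/1.04e+16 = 9.35541e-15
Step 2: 2*eps*eps0/q = 2*11.7*8.854e-14/1.602e-19 = 1.293281e+07
Step 3: W^2 = 1.293281e+07 * 9.35541e-15 * 0.577 = 6.98122e-08
Step 4: W = sqrt(6.98122e-08) = 2.642e-04 cm = 2.642 um

2.642


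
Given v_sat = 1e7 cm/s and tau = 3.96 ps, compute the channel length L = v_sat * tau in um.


Step 1: tau in seconds = 3.96 ps * 1e-12 = 3.9600e-12 s
Step 2: L = v_sat * tau = 1e7 * 3.9600e-12 = 3.9600e-05 cm
Step 3: L in um = 3.9600e-05 * 1e4 = 0.396 um

0.396


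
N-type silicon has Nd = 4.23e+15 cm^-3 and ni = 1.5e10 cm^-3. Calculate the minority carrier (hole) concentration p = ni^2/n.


Step 1: Since Nd >> ni, n ≈ Nd = 4.23e+15 cm^-3
Step 2: p = ni^2 / n = (1.5e10)^2 / 4.23e+15
Step 3: p = 2.25e20 / 4.23e+15 = 5.32e+04 cm^-3

5.32e+04


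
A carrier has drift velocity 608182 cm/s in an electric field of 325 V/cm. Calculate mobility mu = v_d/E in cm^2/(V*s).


Step 1: mu = v_d / E
Step 2: mu = 608182 / 325
Step 3: mu = 1871.33 cm^2/(V*s)

1871.33


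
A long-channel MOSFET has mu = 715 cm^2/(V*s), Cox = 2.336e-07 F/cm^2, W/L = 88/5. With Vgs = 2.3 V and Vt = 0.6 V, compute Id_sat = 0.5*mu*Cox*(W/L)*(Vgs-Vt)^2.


Step 1: Overdrive voltage Vov = Vgs - Vt = 2.3 - 0.6 = 1.7 V
Step 2: W/L = 88/5 = 17.6
Step 3: Id = 0.5 * 715 * 2.336e-07 * 17.6 * 1.7^2
Step 4: Id = 4.25e-03 A

4.25e-03


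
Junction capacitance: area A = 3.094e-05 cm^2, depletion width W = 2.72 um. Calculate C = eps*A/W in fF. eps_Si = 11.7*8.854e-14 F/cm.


Step 1: eps_Si = 11.7 * 8.854e-14 = 1.035918e-12 F/cm
Step 2: W in cm = 2.72 * 1e-4 = 2.72e-04 cm
Step 3: C = 1.035918e-12 * 3.094e-05 / 2.72e-04 = 1.178357e-13 F
Step 4: C = 117.84 fF

117.84


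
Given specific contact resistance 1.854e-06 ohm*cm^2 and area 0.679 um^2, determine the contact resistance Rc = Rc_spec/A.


Step 1: Convert area to cm^2: 0.679 um^2 = 6.7900e-09 cm^2
Step 2: Rc = Rc_spec / A = 1.854e-06 / 6.7900e-09
Step 3: Rc = 2.73e+02 ohms

2.73e+02


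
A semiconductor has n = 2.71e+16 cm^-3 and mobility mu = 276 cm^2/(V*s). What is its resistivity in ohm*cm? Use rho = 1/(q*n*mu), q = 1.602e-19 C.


Step 1: sigma = q * n * mu = 1.602e-19 * 2.71e+16 * 276 = 1.19823e+00 S/cm
Step 2: rho = 1 / sigma = 1 / 1.19823e+00 = 0.8346 ohm*cm

0.8346


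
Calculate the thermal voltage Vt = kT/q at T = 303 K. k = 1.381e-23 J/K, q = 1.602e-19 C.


Step 1: kT = 1.381e-23 * 303 = 4.18443e-21 J
Step 2: Vt = kT/q = 4.18443e-21 / 1.602e-19
Step 3: Vt = 0.02612 V

0.02612


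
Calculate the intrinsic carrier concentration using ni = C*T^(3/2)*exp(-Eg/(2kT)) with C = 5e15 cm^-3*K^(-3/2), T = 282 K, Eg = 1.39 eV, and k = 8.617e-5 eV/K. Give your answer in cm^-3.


Step 1: Compute kT = 8.617e-5 * 282 = 0.02429994 eV
Step 2: Exponent = -Eg/(2kT) = -1.39/(2*0.02429994) = -28.60089
Step 3: T^(3/2) = 282^1.5 = 4735.59
Step 4: ni = 5e15 * 4735.59 * exp(-28.60089) = 8.98e+06 cm^-3

8.98e+06


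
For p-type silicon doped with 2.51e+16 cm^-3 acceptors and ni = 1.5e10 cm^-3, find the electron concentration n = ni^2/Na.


Step 1: Majority hole concentration p ≈ Na = 2.51e+16 cm^-3
Step 2: n = ni^2 / Na = (1.5e10)^2 / 2.51e+16
Step 3: n = 8.96e+03 cm^-3

8.96e+03


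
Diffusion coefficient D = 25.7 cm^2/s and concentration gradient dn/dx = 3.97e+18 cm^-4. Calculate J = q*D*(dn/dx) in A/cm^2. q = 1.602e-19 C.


Step 1: J = q * D * (dn/dx)
Step 2: J = 1.602e-19 * 25.7 * 3.97e+18
Step 3: J = 1.63e+01 A/cm^2

1.63e+01


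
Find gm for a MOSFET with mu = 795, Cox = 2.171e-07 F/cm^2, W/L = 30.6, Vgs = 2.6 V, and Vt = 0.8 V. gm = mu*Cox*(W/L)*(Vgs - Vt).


Step 1: Vov = Vgs - Vt = 2.6 - 0.8 = 1.8 V
Step 2: gm = mu * Cox * (W/L) * Vov
Step 3: gm = 795 * 2.171e-07 * 30.6 * 1.8 = 9.51e-03 S

9.51e-03


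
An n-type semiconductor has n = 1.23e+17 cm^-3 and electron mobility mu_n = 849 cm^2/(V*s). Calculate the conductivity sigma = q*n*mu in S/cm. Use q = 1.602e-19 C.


Step 1: sigma = q * n * mu
Step 2: sigma = 1.602e-19 * 1.23e+17 * 849
Step 3: sigma = 1.673e+01 S/cm

1.673e+01


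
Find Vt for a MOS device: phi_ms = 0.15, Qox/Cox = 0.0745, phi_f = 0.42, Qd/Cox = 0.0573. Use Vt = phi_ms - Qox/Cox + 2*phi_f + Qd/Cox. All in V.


Step 1: Vt = phi_ms - Qox/Cox + 2*phi_f + Qd/Cox
Step 2: Vt = 0.15 - 0.0745 + 2*0.42 + 0.0573
Step 3: Vt = 0.15 - 0.0745 + 0.84 + 0.0573
Step 4: Vt = 0.9728 V

0.9728


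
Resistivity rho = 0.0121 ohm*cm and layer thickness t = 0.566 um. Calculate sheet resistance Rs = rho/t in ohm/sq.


Step 1: Convert thickness to cm: t = 0.566 um = 5.6600e-05 cm
Step 2: Rs = rho / t = 0.0121 / 5.6600e-05
Step 3: Rs = 213.8 ohm/sq

213.8


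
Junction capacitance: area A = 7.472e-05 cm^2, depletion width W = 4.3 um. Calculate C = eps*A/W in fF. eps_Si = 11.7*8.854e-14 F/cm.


Step 1: eps_Si = 11.7 * 8.854e-14 = 1.035918e-12 F/cm
Step 2: W in cm = 4.3 * 1e-4 = 4.30e-04 cm
Step 3: C = 1.035918e-12 * 7.472e-05 / 4.30e-04 = 1.800088e-13 F
Step 4: C = 180.01 fF

180.01


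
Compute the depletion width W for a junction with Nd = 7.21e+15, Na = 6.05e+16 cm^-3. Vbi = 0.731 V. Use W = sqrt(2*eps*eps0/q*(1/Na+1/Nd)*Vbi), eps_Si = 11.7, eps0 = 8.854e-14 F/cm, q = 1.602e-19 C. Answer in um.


Step 1: 1/Na + 1/Nd = 1/6.05e+16 + 1/7.21e+15 = 1.55225e-16
Step 2: 2*eps*eps0/q = 2*11.7*8.854e-14/1.602e-19 = 1.293281e+07
Step 3: W^2 = 1.293281e+07 * 1.55225e-16 * 0.731 = 1.46748e-09
Step 4: W = sqrt(1.46748e-09) = 3.831e-05 cm = 0.3831 um

0.3831


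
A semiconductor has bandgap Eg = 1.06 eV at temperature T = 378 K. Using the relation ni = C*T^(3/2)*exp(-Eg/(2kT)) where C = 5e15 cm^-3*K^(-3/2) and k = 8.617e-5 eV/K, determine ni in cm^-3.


Step 1: Compute kT = 8.617e-5 * 378 = 0.03257226 eV
Step 2: Exponent = -Eg/(2kT) = -1.06/(2*0.03257226) = -16.27151
Step 3: T^(3/2) = 378^1.5 = 7349.16
Step 4: ni = 5e15 * 7349.16 * exp(-16.27151) = 3.15e+12 cm^-3

3.15e+12


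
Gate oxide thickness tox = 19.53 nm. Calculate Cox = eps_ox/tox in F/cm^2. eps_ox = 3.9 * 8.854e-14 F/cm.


Step 1: eps_ox = 3.9 * 8.854e-14 = 3.45306e-13 F/cm
Step 2: tox in cm = 19.53 nm * 1e-7 = 1.9530e-06 cm
Step 3: Cox = 3.45306e-13 / 1.9530e-06 = 1.77e-07 F/cm^2

1.77e-07


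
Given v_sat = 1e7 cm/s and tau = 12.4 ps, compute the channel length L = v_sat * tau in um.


Step 1: tau in seconds = 12.4 ps * 1e-12 = 1.2400e-11 s
Step 2: L = v_sat * tau = 1e7 * 1.2400e-11 = 1.2400e-04 cm
Step 3: L in um = 1.2400e-04 * 1e4 = 1.24 um

1.24


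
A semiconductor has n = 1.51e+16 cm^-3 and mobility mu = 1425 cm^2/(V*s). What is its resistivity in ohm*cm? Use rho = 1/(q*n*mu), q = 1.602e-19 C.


Step 1: sigma = q * n * mu = 1.602e-19 * 1.51e+16 * 1425 = 3.44710e+00 S/cm
Step 2: rho = 1 / sigma = 1 / 3.44710e+00 = 0.2901 ohm*cm

0.2901


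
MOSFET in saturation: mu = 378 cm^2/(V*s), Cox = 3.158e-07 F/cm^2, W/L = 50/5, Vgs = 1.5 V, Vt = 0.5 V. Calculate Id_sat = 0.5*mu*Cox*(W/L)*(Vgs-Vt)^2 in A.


Step 1: Overdrive voltage Vov = Vgs - Vt = 1.5 - 0.5 = 1.0 V
Step 2: W/L = 50/5 = 10
Step 3: Id = 0.5 * 378 * 3.158e-07 * 10 * 1.0^2
Step 4: Id = 5.97e-04 A

5.97e-04


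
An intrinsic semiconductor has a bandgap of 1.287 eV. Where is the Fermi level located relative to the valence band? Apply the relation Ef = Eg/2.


Step 1: For an intrinsic semiconductor, the Fermi level sits at midgap.
Step 2: Ef = Eg / 2 = 1.287 / 2 = 0.6435 eV

0.6435


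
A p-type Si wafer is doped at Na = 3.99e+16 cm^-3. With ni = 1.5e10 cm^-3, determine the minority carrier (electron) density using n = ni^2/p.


Step 1: Majority hole concentration p ≈ Na = 3.99e+16 cm^-3
Step 2: n = ni^2 / Na = (1.5e10)^2 / 3.99e+16
Step 3: n = 5.64e+03 cm^-3

5.64e+03


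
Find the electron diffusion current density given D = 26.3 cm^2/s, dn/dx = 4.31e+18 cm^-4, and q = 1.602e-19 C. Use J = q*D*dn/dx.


Step 1: J = q * D * (dn/dx)
Step 2: J = 1.602e-19 * 26.3 * 4.31e+18
Step 3: J = 1.82e+01 A/cm^2

1.82e+01


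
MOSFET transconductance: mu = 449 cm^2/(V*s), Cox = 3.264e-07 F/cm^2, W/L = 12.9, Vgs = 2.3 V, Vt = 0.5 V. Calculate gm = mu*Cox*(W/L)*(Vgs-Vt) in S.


Step 1: Vov = Vgs - Vt = 2.3 - 0.5 = 1.8 V
Step 2: gm = mu * Cox * (W/L) * Vov
Step 3: gm = 449 * 3.264e-07 * 12.9 * 1.8 = 3.40e-03 S

3.40e-03


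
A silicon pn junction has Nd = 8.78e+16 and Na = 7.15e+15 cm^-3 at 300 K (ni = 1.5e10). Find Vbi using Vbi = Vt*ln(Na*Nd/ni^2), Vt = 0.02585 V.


Step 1: Compute Na*Nd/ni^2 = 7.15e+15 * 8.78e+16 / (1.5e10)^2 = 2.7901e+12
Step 2: ln(2.7901e+12) = 28.6571
Step 3: Vbi = 0.02585 * 28.6571 = 0.741 V

0.741


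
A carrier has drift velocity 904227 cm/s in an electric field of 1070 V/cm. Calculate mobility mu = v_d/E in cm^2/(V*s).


Step 1: mu = v_d / E
Step 2: mu = 904227 / 1070
Step 3: mu = 845.07 cm^2/(V*s)

845.07


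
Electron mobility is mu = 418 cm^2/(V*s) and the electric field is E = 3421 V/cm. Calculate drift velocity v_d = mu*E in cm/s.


Step 1: v_d = mu * E
Step 2: v_d = 418 * 3421 = 1429978
Step 3: v_d = 1.43e+06 cm/s

1.43e+06


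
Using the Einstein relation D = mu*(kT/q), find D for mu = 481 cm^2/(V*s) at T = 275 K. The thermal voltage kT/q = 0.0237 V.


Step 1: D = mu * (kT/q)
Step 2: D = 481 * 0.0237
Step 3: D = 11.4 cm^2/s

11.4


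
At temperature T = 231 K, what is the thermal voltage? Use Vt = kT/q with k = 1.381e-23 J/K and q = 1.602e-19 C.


Step 1: kT = 1.381e-23 * 231 = 3.19011e-21 J
Step 2: Vt = kT/q = 3.19011e-21 / 1.602e-19
Step 3: Vt = 0.01991 V

0.01991


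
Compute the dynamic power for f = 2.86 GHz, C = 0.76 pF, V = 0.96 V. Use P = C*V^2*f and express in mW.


Step 1: V^2 = 0.96^2 = 0.9216 V^2
Step 2: P = C*V^2*f = 0.76e-12 F * 0.9216 * 2.86e9 Hz
Step 3: P = 2.00318976e-03 W
Step 4: P = 2.003 mW

2.003


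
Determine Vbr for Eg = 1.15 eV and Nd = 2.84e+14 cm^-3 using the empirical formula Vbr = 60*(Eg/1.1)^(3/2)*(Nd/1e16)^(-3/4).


Step 1: Eg/1.1 = 1.15/1.1 = 1.045455
Step 2: (Eg/1.1)^1.5 = 1.045455^1.5 = 1.068952
Step 3: (Nd/1e16)^(-0.75) = (0.0284)^(-0.75) = 14.454772
Step 4: Vbr = 60 * 1.068952 * 14.454772 = 927.1 V

927.1


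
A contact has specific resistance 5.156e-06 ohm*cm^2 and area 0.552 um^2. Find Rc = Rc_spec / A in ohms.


Step 1: Convert area to cm^2: 0.552 um^2 = 5.5200e-09 cm^2
Step 2: Rc = Rc_spec / A = 5.156e-06 / 5.5200e-09
Step 3: Rc = 9.34e+02 ohms

9.34e+02


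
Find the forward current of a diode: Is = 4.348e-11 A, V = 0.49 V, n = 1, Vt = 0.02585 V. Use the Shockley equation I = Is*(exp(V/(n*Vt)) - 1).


Step 1: V/(n*Vt) = 0.49/(1*0.02585) = 18.9555
Step 2: exp(18.9555) = 1.7071e+08
Step 3: I = 4.348e-11 * (1.7071e+08 - 1) = 7.42e-03 A

7.42e-03


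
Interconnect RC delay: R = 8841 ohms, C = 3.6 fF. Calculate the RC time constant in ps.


Step 1: tau = R * C
Step 2: tau = 8841 * 3.6 fF = 8841 * 3.6e-15 F
Step 3: tau = 3.18276e-11 s = 31.8276 ps

31.8276


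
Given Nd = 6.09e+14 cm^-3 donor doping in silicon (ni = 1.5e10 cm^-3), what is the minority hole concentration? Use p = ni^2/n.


Step 1: Since Nd >> ni, n ≈ Nd = 6.09e+14 cm^-3
Step 2: p = ni^2 / n = (1.5e10)^2 / 6.09e+14
Step 3: p = 2.25e20 / 6.09e+14 = 3.69e+05 cm^-3

3.69e+05


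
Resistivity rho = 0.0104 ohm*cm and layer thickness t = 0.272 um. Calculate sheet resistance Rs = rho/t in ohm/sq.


Step 1: Convert thickness to cm: t = 0.272 um = 2.7200e-05 cm
Step 2: Rs = rho / t = 0.0104 / 2.7200e-05
Step 3: Rs = 382.4 ohm/sq

382.4


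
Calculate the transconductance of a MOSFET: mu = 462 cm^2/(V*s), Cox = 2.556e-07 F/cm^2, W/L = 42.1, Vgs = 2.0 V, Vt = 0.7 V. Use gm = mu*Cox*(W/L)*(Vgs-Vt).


Step 1: Vov = Vgs - Vt = 2.0 - 0.7 = 1.3 V
Step 2: gm = mu * Cox * (W/L) * Vov
Step 3: gm = 462 * 2.556e-07 * 42.1 * 1.3 = 6.46e-03 S

6.46e-03


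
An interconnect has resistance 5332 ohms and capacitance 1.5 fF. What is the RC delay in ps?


Step 1: tau = R * C
Step 2: tau = 5332 * 1.5 fF = 5332 * 1.5e-15 F
Step 3: tau = 7.998e-12 s = 7.998 ps

7.998


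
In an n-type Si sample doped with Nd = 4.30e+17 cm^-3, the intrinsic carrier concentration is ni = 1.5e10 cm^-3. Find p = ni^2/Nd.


Step 1: Since Nd >> ni, n ≈ Nd = 4.30e+17 cm^-3
Step 2: p = ni^2 / n = (1.5e10)^2 / 4.30e+17
Step 3: p = 2.25e20 / 4.30e+17 = 5.23e+02 cm^-3

5.23e+02


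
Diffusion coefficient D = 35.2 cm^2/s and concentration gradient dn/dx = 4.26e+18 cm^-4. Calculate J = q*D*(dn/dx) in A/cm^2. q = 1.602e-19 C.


Step 1: J = q * D * (dn/dx)
Step 2: J = 1.602e-19 * 35.2 * 4.26e+18
Step 3: J = 2.40e+01 A/cm^2

2.40e+01


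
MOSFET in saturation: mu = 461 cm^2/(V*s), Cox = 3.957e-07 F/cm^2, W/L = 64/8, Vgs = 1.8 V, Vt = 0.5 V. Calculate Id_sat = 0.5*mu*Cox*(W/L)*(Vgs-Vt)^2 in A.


Step 1: Overdrive voltage Vov = Vgs - Vt = 1.8 - 0.5 = 1.3 V
Step 2: W/L = 64/8 = 8
Step 3: Id = 0.5 * 461 * 3.957e-07 * 8 * 1.3^2
Step 4: Id = 1.23e-03 A

1.23e-03


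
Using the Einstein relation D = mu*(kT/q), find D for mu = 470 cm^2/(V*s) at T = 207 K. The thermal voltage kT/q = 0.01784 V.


Step 1: D = mu * (kT/q)
Step 2: D = 470 * 0.01784
Step 3: D = 8.38 cm^2/s

8.38


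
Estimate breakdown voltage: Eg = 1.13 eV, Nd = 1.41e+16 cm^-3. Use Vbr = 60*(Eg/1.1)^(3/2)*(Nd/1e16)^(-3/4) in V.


Step 1: Eg/1.1 = 1.13/1.1 = 1.027273
Step 2: (Eg/1.1)^1.5 = 1.027273^1.5 = 1.041187
Step 3: (Nd/1e16)^(-0.75) = (1.41)^(-0.75) = 0.772833
Step 4: Vbr = 60 * 1.041187 * 0.772833 = 48.3 V

48.3


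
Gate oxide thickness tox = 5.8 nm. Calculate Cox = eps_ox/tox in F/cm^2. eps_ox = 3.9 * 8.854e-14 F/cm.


Step 1: eps_ox = 3.9 * 8.854e-14 = 3.45306e-13 F/cm
Step 2: tox in cm = 5.8 nm * 1e-7 = 5.8000e-07 cm
Step 3: Cox = 3.45306e-13 / 5.8000e-07 = 5.95e-07 F/cm^2

5.95e-07


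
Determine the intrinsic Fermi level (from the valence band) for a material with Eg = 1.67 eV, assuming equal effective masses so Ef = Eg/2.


Step 1: For an intrinsic semiconductor, the Fermi level sits at midgap.
Step 2: Ef = Eg / 2 = 1.67 / 2 = 0.835 eV

0.835


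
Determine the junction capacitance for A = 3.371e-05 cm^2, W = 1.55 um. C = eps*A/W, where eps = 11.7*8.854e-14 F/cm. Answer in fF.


Step 1: eps_Si = 11.7 * 8.854e-14 = 1.035918e-12 F/cm
Step 2: W in cm = 1.55 * 1e-4 = 1.55e-04 cm
Step 3: C = 1.035918e-12 * 3.371e-05 / 1.55e-04 = 2.252955e-13 F
Step 4: C = 225.3 fF

225.3


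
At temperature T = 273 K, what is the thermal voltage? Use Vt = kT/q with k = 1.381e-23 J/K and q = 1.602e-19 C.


Step 1: kT = 1.381e-23 * 273 = 3.77013e-21 J
Step 2: Vt = kT/q = 3.77013e-21 / 1.602e-19
Step 3: Vt = 0.02353 V

0.02353


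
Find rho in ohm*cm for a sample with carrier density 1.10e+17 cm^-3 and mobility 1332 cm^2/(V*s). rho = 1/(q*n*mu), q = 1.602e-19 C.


Step 1: sigma = q * n * mu = 1.602e-19 * 1.10e+17 * 1332 = 2.34725e+01 S/cm
Step 2: rho = 1 / sigma = 1 / 2.34725e+01 = 0.0426 ohm*cm

0.0426


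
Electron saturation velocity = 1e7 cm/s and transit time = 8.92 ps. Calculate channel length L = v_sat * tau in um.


Step 1: tau in seconds = 8.92 ps * 1e-12 = 8.9200e-12 s
Step 2: L = v_sat * tau = 1e7 * 8.9200e-12 = 8.9200e-05 cm
Step 3: L in um = 8.9200e-05 * 1e4 = 0.892 um

0.892


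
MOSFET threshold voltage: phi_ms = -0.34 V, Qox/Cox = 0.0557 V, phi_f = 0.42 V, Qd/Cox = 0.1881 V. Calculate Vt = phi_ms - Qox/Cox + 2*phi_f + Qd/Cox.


Step 1: Vt = phi_ms - Qox/Cox + 2*phi_f + Qd/Cox
Step 2: Vt = -0.34 - 0.0557 + 2*0.42 + 0.1881
Step 3: Vt = -0.34 - 0.0557 + 0.84 + 0.1881
Step 4: Vt = 0.6324 V

0.6324


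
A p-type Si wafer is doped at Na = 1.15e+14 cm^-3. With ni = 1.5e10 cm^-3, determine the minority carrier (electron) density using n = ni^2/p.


Step 1: Majority hole concentration p ≈ Na = 1.15e+14 cm^-3
Step 2: n = ni^2 / Na = (1.5e10)^2 / 1.15e+14
Step 3: n = 1.96e+06 cm^-3

1.96e+06


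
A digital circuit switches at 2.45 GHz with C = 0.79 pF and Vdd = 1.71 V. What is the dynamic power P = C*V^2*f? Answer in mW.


Step 1: V^2 = 1.71^2 = 2.9241 V^2
Step 2: P = C*V^2*f = 0.79e-12 F * 2.9241 * 2.45e9 Hz
Step 3: P = 5.65959555e-03 W
Step 4: P = 5.66 mW

5.66


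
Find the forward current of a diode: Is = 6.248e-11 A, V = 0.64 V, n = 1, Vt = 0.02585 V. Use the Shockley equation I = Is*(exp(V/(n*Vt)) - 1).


Step 1: V/(n*Vt) = 0.64/(1*0.02585) = 24.7582
Step 2: exp(24.7582) = 5.6539e+10
Step 3: I = 6.248e-11 * (5.6539e+10 - 1) = 3.53e+00 A

3.53e+00


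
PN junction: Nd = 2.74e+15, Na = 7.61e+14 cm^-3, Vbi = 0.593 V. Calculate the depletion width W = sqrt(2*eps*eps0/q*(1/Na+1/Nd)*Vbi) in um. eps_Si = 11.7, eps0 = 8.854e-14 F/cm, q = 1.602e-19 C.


Step 1: 1/Na + 1/Nd = 1/7.61e+14 + 1/2.74e+15 = 1.67902e-15
Step 2: 2*eps*eps0/q = 2*11.7*8.854e-14/1.602e-19 = 1.293281e+07
Step 3: W^2 = 1.293281e+07 * 1.67902e-15 * 0.593 = 1.28767e-08
Step 4: W = sqrt(1.28767e-08) = 1.135e-04 cm = 1.135 um

1.135


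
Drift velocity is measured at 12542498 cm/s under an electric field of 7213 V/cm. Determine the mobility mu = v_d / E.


Step 1: mu = v_d / E
Step 2: mu = 12542498 / 7213
Step 3: mu = 1738.87 cm^2/(V*s)

1738.87


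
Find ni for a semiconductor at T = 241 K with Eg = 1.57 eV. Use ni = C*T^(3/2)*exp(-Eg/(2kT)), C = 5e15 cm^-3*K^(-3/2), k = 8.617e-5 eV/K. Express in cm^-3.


Step 1: Compute kT = 8.617e-5 * 241 = 0.02076697 eV
Step 2: Exponent = -Eg/(2kT) = -1.57/(2*0.02076697) = -37.80041
Step 3: T^(3/2) = 241^1.5 = 3741.33
Step 4: ni = 5e15 * 3741.33 * exp(-37.80041) = 7.17e+02 cm^-3

7.17e+02


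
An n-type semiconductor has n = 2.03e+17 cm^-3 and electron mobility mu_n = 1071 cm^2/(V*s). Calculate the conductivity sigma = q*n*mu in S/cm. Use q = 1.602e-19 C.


Step 1: sigma = q * n * mu
Step 2: sigma = 1.602e-19 * 2.03e+17 * 1071
Step 3: sigma = 3.483e+01 S/cm

3.483e+01


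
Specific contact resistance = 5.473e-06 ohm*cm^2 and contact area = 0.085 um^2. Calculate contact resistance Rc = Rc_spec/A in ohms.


Step 1: Convert area to cm^2: 0.085 um^2 = 8.5000e-10 cm^2
Step 2: Rc = Rc_spec / A = 5.473e-06 / 8.5000e-10
Step 3: Rc = 6.44e+03 ohms

6.44e+03


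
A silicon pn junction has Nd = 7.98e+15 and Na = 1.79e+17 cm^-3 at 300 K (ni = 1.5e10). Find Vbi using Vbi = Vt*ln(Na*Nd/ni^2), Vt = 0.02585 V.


Step 1: Compute Na*Nd/ni^2 = 1.79e+17 * 7.98e+15 / (1.5e10)^2 = 6.3485e+12
Step 2: ln(6.3485e+12) = 29.4792
Step 3: Vbi = 0.02585 * 29.4792 = 0.762 V

0.762


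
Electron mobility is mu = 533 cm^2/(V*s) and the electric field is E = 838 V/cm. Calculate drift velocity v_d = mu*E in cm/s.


Step 1: v_d = mu * E
Step 2: v_d = 533 * 838 = 446654
Step 3: v_d = 4.47e+05 cm/s

4.47e+05


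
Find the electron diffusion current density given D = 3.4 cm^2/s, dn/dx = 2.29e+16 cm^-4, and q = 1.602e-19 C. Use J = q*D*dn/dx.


Step 1: J = q * D * (dn/dx)
Step 2: J = 1.602e-19 * 3.4 * 2.29e+16
Step 3: J = 1.25e-02 A/cm^2

1.25e-02


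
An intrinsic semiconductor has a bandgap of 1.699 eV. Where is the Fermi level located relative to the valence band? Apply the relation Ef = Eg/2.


Step 1: For an intrinsic semiconductor, the Fermi level sits at midgap.
Step 2: Ef = Eg / 2 = 1.699 / 2 = 0.8495 eV

0.8495


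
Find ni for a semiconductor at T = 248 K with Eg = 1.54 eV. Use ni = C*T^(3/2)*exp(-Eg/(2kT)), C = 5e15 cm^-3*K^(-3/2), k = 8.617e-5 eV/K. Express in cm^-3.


Step 1: Compute kT = 8.617e-5 * 248 = 0.02137016 eV
Step 2: Exponent = -Eg/(2kT) = -1.54/(2*0.02137016) = -36.03155
Step 3: T^(3/2) = 248^1.5 = 3905.51
Step 4: ni = 5e15 * 3905.51 * exp(-36.03155) = 4.39e+03 cm^-3

4.39e+03


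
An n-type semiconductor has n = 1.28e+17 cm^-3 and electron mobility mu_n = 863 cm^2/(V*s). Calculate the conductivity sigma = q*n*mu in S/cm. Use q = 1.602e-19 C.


Step 1: sigma = q * n * mu
Step 2: sigma = 1.602e-19 * 1.28e+17 * 863
Step 3: sigma = 1.770e+01 S/cm

1.770e+01


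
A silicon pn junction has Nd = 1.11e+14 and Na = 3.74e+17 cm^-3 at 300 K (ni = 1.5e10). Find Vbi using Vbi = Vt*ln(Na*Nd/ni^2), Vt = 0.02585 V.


Step 1: Compute Na*Nd/ni^2 = 3.74e+17 * 1.11e+14 / (1.5e10)^2 = 1.8451e+11
Step 2: ln(1.8451e+11) = 25.9410
Step 3: Vbi = 0.02585 * 25.9410 = 0.671 V

0.671


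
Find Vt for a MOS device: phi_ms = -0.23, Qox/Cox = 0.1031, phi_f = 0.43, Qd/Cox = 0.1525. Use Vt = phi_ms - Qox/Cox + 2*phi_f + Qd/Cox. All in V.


Step 1: Vt = phi_ms - Qox/Cox + 2*phi_f + Qd/Cox
Step 2: Vt = -0.23 - 0.1031 + 2*0.43 + 0.1525
Step 3: Vt = -0.23 - 0.1031 + 0.86 + 0.1525
Step 4: Vt = 0.6794 V

0.6794


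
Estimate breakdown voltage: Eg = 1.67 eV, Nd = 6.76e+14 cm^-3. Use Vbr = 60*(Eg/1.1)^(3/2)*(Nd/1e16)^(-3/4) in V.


Step 1: Eg/1.1 = 1.67/1.1 = 1.518182
Step 2: (Eg/1.1)^1.5 = 1.518182^1.5 = 1.870621
Step 3: (Nd/1e16)^(-0.75) = (0.0676)^(-0.75) = 7.542928
Step 4: Vbr = 60 * 1.870621 * 7.542928 = 846.6 V

846.6


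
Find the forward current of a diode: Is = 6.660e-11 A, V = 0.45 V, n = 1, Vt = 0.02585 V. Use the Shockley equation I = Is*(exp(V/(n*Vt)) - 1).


Step 1: V/(n*Vt) = 0.45/(1*0.02585) = 17.4081
Step 2: exp(17.4081) = 3.6328e+07
Step 3: I = 6.660e-11 * (3.6328e+07 - 1) = 2.42e-03 A

2.42e-03


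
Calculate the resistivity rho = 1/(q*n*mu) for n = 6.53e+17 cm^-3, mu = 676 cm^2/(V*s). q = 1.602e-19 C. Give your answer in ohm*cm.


Step 1: sigma = q * n * mu = 1.602e-19 * 6.53e+17 * 676 = 7.07168e+01 S/cm
Step 2: rho = 1 / sigma = 1 / 7.07168e+01 = 0.01414 ohm*cm

0.01414


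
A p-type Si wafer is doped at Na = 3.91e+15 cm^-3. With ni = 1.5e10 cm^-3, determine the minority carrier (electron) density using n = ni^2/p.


Step 1: Majority hole concentration p ≈ Na = 3.91e+15 cm^-3
Step 2: n = ni^2 / Na = (1.5e10)^2 / 3.91e+15
Step 3: n = 5.75e+04 cm^-3

5.75e+04


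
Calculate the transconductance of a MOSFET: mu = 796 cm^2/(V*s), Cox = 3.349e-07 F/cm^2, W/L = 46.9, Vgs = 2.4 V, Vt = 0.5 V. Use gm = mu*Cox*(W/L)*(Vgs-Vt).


Step 1: Vov = Vgs - Vt = 2.4 - 0.5 = 1.9 V
Step 2: gm = mu * Cox * (W/L) * Vov
Step 3: gm = 796 * 3.349e-07 * 46.9 * 1.9 = 2.38e-02 S

2.38e-02


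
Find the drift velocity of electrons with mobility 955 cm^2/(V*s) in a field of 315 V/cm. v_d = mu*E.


Step 1: v_d = mu * E
Step 2: v_d = 955 * 315 = 300825
Step 3: v_d = 3.01e+05 cm/s

3.01e+05
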